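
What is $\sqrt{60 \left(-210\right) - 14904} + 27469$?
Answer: $27469 + 12 i \sqrt{191} \approx 27469.0 + 165.84 i$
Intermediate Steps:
$\sqrt{60 \left(-210\right) - 14904} + 27469 = \sqrt{-12600 - 14904} + 27469 = \sqrt{-27504} + 27469 = 12 i \sqrt{191} + 27469 = 27469 + 12 i \sqrt{191}$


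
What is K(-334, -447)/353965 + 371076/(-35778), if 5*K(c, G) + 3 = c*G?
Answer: -21713270173/2110693295 ≈ -10.287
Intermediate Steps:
K(c, G) = -3/5 + G*c/5 (K(c, G) = -3/5 + (c*G)/5 = -3/5 + (G*c)/5 = -3/5 + G*c/5)
K(-334, -447)/353965 + 371076/(-35778) = (-3/5 + (1/5)*(-447)*(-334))/353965 + 371076/(-35778) = (-3/5 + 149298/5)*(1/353965) + 371076*(-1/35778) = 29859*(1/353965) - 61846/5963 = 29859/353965 - 61846/5963 = -21713270173/2110693295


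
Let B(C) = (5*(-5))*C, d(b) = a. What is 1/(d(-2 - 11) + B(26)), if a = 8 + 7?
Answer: -1/635 ≈ -0.0015748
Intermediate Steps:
a = 15
d(b) = 15
B(C) = -25*C
1/(d(-2 - 11) + B(26)) = 1/(15 - 25*26) = 1/(15 - 650) = 1/(-635) = -1/635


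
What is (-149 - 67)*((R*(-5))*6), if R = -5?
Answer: -32400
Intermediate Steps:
(-149 - 67)*((R*(-5))*6) = (-149 - 67)*(-5*(-5)*6) = -5400*6 = -216*150 = -32400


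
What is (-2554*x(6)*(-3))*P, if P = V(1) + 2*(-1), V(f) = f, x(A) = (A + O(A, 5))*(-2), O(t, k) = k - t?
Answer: 76620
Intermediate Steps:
x(A) = -10 (x(A) = (A + (5 - A))*(-2) = 5*(-2) = -10)
P = -1 (P = 1 + 2*(-1) = 1 - 2 = -1)
(-2554*x(6)*(-3))*P = -(-25540)*(-3)*(-1) = -2554*30*(-1) = -76620*(-1) = 76620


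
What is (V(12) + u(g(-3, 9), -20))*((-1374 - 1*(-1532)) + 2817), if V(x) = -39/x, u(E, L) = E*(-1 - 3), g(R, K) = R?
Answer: 104125/4 ≈ 26031.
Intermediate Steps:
u(E, L) = -4*E (u(E, L) = E*(-4) = -4*E)
(V(12) + u(g(-3, 9), -20))*((-1374 - 1*(-1532)) + 2817) = (-39/12 - 4*(-3))*((-1374 - 1*(-1532)) + 2817) = (-39*1/12 + 12)*((-1374 + 1532) + 2817) = (-13/4 + 12)*(158 + 2817) = (35/4)*2975 = 104125/4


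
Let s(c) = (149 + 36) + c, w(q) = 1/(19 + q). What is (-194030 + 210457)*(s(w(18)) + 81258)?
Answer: 49500990384/37 ≈ 1.3379e+9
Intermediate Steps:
s(c) = 185 + c
(-194030 + 210457)*(s(w(18)) + 81258) = (-194030 + 210457)*((185 + 1/(19 + 18)) + 81258) = 16427*((185 + 1/37) + 81258) = 16427*(6846/37 + 81258) = 16427*(3013392/37) = 49500990384/37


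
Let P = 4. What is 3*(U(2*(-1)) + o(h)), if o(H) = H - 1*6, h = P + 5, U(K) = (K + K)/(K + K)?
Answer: 12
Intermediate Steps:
U(K) = 1 (U(K) = (2*K)/((2*K)) = (2*K)*(1/(2*K)) = 1)
h = 9 (h = 4 + 5 = 9)
o(H) = -6 + H (o(H) = H - 6 = -6 + H)
3*(U(2*(-1)) + o(h)) = 3*(1 + (-6 + 9)) = 3*(1 + 3) = 3*4 = 12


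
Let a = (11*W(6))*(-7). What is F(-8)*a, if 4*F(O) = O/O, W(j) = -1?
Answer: 77/4 ≈ 19.250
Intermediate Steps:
F(O) = ¼ (F(O) = (O/O)/4 = (¼)*1 = ¼)
a = 77 (a = (11*(-1))*(-7) = -11*(-7) = 77)
F(-8)*a = (¼)*77 = 77/4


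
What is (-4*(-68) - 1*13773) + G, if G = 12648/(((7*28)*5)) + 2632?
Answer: -2659743/245 ≈ -10856.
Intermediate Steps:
G = 648002/245 (G = 12648/((196*5)) + 2632 = 12648/980 + 2632 = 12648*(1/980) + 2632 = 3162/245 + 2632 = 648002/245 ≈ 2644.9)
(-4*(-68) - 1*13773) + G = (-4*(-68) - 1*13773) + 648002/245 = (272 - 13773) + 648002/245 = -13501 + 648002/245 = -2659743/245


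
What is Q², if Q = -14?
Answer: 196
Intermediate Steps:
Q² = (-14)² = 196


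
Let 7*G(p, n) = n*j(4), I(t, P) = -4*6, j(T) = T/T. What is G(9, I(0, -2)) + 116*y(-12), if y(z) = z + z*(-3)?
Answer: 19464/7 ≈ 2780.6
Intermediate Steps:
j(T) = 1
I(t, P) = -24
G(p, n) = n/7 (G(p, n) = (n*1)/7 = n/7)
y(z) = -2*z (y(z) = z - 3*z = -2*z)
G(9, I(0, -2)) + 116*y(-12) = (1/7)*(-24) + 116*(-2*(-12)) = -24/7 + 116*24 = -24/7 + 2784 = 19464/7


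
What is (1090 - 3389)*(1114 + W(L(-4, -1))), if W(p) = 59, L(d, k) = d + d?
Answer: -2696727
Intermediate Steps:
L(d, k) = 2*d
(1090 - 3389)*(1114 + W(L(-4, -1))) = (1090 - 3389)*(1114 + 59) = -2299*1173 = -2696727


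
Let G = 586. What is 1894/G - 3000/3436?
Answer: 593723/251687 ≈ 2.3590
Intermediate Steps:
1894/G - 3000/3436 = 1894/586 - 3000/3436 = 1894*(1/586) - 3000*1/3436 = 947/293 - 750/859 = 593723/251687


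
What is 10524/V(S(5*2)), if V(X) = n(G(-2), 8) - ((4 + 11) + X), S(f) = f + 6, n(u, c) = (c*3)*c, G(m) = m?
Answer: 10524/161 ≈ 65.366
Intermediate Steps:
n(u, c) = 3*c² (n(u, c) = (3*c)*c = 3*c²)
S(f) = 6 + f
V(X) = 177 - X (V(X) = 3*8² - ((4 + 11) + X) = 3*64 - (15 + X) = 192 + (-15 - X) = 177 - X)
10524/V(S(5*2)) = 10524/(177 - (6 + 5*2)) = 10524/(177 - (6 + 10)) = 10524/(177 - 1*16) = 10524/(177 - 16) = 10524/161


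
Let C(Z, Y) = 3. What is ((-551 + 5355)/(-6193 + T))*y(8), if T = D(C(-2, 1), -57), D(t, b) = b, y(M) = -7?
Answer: 16814/3125 ≈ 5.3805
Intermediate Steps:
T = -57
((-551 + 5355)/(-6193 + T))*y(8) = ((-551 + 5355)/(-6193 - 57))*(-7) = (4804/(-6250))*(-7) = (4804*(-1/6250))*(-7) = -2402/3125*(-7) = 16814/3125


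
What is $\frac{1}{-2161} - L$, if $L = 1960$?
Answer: $- \frac{4235561}{2161} \approx -1960.0$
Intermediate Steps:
$\frac{1}{-2161} - L = \frac{1}{-2161} - 1960 = - \frac{1}{2161} - 1960 = - \frac{4235561}{2161}$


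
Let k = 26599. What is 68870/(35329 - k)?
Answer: 71/9 ≈ 7.8889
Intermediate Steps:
68870/(35329 - k) = 68870/(35329 - 1*26599) = 68870/(35329 - 26599) = 68870/8730 = 68870*(1/8730) = 71/9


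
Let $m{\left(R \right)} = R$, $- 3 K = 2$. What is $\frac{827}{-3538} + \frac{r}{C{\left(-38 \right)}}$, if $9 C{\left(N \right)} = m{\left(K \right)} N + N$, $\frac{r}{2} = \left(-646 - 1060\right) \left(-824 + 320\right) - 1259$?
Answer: $- \frac{82015295903}{67222} \approx -1.2201 \cdot 10^{6}$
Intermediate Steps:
$r = 1717130$ ($r = 2 \left(\left(-646 - 1060\right) \left(-824 + 320\right) - 1259\right) = 2 \left(\left(-1706\right) \left(-504\right) - 1259\right) = 2 \left(859824 - 1259\right) = 2 \cdot 858565 = 1717130$)
$K = - \frac{2}{3}$ ($K = \left(- \frac{1}{3}\right) 2 = - \frac{2}{3} \approx -0.66667$)
$C{\left(N \right)} = \frac{N}{27}$ ($C{\left(N \right)} = \frac{- \frac{2 N}{3} + N}{9} = \frac{\frac{1}{3} N}{9} = \frac{N}{27}$)
$\frac{827}{-3538} + \frac{r}{C{\left(-38 \right)}} = \frac{827}{-3538} + \frac{1717130}{\frac{1}{27} \left(-38\right)} = 827 \left(- \frac{1}{3538}\right) + \frac{1717130}{- \frac{38}{27}} = - \frac{827}{3538} + 1717130 \left(- \frac{27}{38}\right) = - \frac{827}{3538} - \frac{23181255}{19} = - \frac{82015295903}{67222}$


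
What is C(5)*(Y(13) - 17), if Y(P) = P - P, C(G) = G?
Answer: -85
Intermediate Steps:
Y(P) = 0
C(5)*(Y(13) - 17) = 5*(0 - 17) = 5*(-17) = -85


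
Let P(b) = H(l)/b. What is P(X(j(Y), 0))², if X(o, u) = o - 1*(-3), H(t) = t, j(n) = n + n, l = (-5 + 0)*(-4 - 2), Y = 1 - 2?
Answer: 900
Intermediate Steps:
Y = -1
l = 30 (l = -5*(-6) = 30)
j(n) = 2*n
X(o, u) = 3 + o (X(o, u) = o + 3 = 3 + o)
P(b) = 30/b
P(X(j(Y), 0))² = (30/(3 + 2*(-1)))² = (30/(3 - 2))² = (30/1)² = (30*1)² = 30² = 900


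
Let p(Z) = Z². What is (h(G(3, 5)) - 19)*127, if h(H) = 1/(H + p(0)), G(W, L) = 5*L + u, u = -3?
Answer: -52959/22 ≈ -2407.2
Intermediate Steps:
G(W, L) = -3 + 5*L (G(W, L) = 5*L - 3 = -3 + 5*L)
h(H) = 1/H (h(H) = 1/(H + 0²) = 1/(H + 0) = 1/H)
(h(G(3, 5)) - 19)*127 = (1/(-3 + 5*5) - 19)*127 = (1/(-3 + 25) - 19)*127 = (1/22 - 19)*127 = -417/22*127 = -52959/22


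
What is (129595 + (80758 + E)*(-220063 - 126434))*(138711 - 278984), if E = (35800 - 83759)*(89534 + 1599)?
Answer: -212427787315145159744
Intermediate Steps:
E = -4370647547 (E = -47959*91133 = -4370647547)
(129595 + (80758 + E)*(-220063 - 126434))*(138711 - 278984) = (129595 + (80758 - 4370647547)*(-220063 - 126434))*(138711 - 278984) = (129595 - 4370566789*(-346497))*(-140273) = (129595 + 1514388280688133)*(-140273) = 1514388280817728*(-140273) = -212427787315145159744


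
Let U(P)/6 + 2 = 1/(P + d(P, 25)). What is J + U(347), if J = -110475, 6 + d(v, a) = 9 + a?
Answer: -13810873/125 ≈ -1.1049e+5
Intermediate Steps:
d(v, a) = 3 + a (d(v, a) = -6 + (9 + a) = 3 + a)
U(P) = -12 + 6/(28 + P) (U(P) = -12 + 6/(P + (3 + 25)) = -12 + 6/(P + 28) = -12 + 6/(28 + P))
J + U(347) = -110475 + 6*(-55 - 2*347)/(28 + 347) = -110475 + 6*(-55 - 694)/375 = -110475 + 6*(1/375)*(-749) = -110475 - 1498/125 = -13810873/125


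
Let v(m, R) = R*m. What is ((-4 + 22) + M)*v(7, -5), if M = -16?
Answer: -70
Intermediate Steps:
((-4 + 22) + M)*v(7, -5) = ((-4 + 22) - 16)*(-5*7) = (18 - 16)*(-35) = 2*(-35) = -70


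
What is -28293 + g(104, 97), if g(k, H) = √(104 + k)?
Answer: -28293 + 4*√13 ≈ -28279.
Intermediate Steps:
-28293 + g(104, 97) = -28293 + √(104 + 104) = -28293 + √208 = -28293 + 4*√13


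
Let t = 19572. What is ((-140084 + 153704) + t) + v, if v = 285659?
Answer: 318851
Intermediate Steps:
((-140084 + 153704) + t) + v = ((-140084 + 153704) + 19572) + 285659 = (13620 + 19572) + 285659 = 33192 + 285659 = 318851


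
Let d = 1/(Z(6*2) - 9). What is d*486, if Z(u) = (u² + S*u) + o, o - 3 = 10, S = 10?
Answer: 243/134 ≈ 1.8134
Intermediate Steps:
o = 13 (o = 3 + 10 = 13)
Z(u) = 13 + u² + 10*u (Z(u) = (u² + 10*u) + 13 = 13 + u² + 10*u)
d = 1/268 (d = 1/((13 + (6*2)² + 10*(6*2)) - 9) = 1/((13 + 12² + 10*12) - 9) = 1/((13 + 144 + 120) - 9) = 1/(277 - 9) = 1/268 ≈ 0.0037313)
d*486 = (1/268)*486 = 243/134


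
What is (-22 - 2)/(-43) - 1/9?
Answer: 173/387 ≈ 0.44703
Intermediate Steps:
(-22 - 2)/(-43) - 1/9 = -24*(-1/43) + (1/9)*(-1) = 24/43 - 1/9 = 173/387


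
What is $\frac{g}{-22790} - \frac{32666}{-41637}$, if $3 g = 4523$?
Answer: $\frac{681683423}{948907230} \approx 0.71839$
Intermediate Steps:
$g = \frac{4523}{3}$ ($g = \frac{1}{3} \cdot 4523 = \frac{4523}{3} \approx 1507.7$)
$\frac{g}{-22790} - \frac{32666}{-41637} = \frac{4523}{3 \left(-22790\right)} - \frac{32666}{-41637} = \frac{4523}{3} \left(- \frac{1}{22790}\right) - - \frac{32666}{41637} = - \frac{4523}{68370} + \frac{32666}{41637} = \frac{681683423}{948907230}$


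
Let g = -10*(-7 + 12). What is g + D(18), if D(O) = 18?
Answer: -32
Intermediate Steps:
g = -50 (g = -10*5 = -50)
g + D(18) = -50 + 18 = -32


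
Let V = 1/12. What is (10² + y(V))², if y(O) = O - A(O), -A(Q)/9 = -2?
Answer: 970225/144 ≈ 6737.7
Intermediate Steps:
A(Q) = 18 (A(Q) = -9*(-2) = 18)
V = 1/12 ≈ 0.083333
y(O) = -18 + O (y(O) = O - 1*18 = O - 18 = -18 + O)
(10² + y(V))² = (10² + (-18 + 1/12))² = (100 - 215/12)² = (985/12)² = 970225/144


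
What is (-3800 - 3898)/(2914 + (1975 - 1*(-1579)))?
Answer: -1283/1078 ≈ -1.1902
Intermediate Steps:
(-3800 - 3898)/(2914 + (1975 - 1*(-1579))) = -7698/(2914 + (1975 + 1579)) = -7698/(2914 + 3554) = -7698/6468 = -7698*1/6468 = -1283/1078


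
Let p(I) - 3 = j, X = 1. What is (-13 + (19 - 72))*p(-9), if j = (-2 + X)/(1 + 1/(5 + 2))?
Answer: -561/4 ≈ -140.25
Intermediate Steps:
j = -7/8 (j = (-2 + 1)/(1 + 1/(5 + 2)) = -1/(1 + 1/7) = -1/8/7 = -1*7/8 = -7/8 ≈ -0.87500)
p(I) = 17/8 (p(I) = 3 - 7/8 = 17/8)
(-13 + (19 - 72))*p(-9) = (-13 + (19 - 72))*(17/8) = (-13 - 53)*(17/8) = -66*17/8 = -561/4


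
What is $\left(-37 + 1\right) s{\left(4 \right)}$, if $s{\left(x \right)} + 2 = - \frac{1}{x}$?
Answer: $81$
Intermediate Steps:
$s{\left(x \right)} = -2 - \frac{1}{x}$
$\left(-37 + 1\right) s{\left(4 \right)} = \left(-37 + 1\right) \left(-2 - \frac{1}{4}\right) = - 36 \left(-2 - \frac{1}{4}\right) = \left(-36\right) \left(- \frac{9}{4}\right) = 81$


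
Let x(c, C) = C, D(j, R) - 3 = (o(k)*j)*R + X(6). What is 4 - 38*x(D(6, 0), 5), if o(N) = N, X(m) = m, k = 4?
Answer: -186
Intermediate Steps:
D(j, R) = 9 + 4*R*j (D(j, R) = 3 + ((4*j)*R + 6) = 3 + (4*R*j + 6) = 3 + (6 + 4*R*j) = 9 + 4*R*j)
4 - 38*x(D(6, 0), 5) = 4 - 38*5 = 4 - 190 = -186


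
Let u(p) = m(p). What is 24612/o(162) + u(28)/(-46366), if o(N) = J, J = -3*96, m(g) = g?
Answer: -47548669/556392 ≈ -85.459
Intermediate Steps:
u(p) = p
J = -288
o(N) = -288
24612/o(162) + u(28)/(-46366) = 24612/(-288) + 28/(-46366) = 24612*(-1/288) + 28*(-1/46366) = -2051/24 - 14/23183 = -47548669/556392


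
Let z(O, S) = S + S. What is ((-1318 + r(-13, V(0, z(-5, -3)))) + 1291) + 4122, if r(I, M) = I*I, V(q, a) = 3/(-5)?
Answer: 4264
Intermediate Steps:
z(O, S) = 2*S
V(q, a) = -⅗ (V(q, a) = 3*(-⅕) = -⅗)
r(I, M) = I²
((-1318 + r(-13, V(0, z(-5, -3)))) + 1291) + 4122 = ((-1318 + (-13)²) + 1291) + 4122 = ((-1318 + 169) + 1291) + 4122 = (-1149 + 1291) + 4122 = 142 + 4122 = 4264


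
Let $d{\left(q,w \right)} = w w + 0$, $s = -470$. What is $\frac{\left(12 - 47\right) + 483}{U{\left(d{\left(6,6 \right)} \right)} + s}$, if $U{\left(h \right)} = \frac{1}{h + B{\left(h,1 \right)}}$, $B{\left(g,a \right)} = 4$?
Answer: $- \frac{17920}{18799} \approx -0.95324$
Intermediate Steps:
$d{\left(q,w \right)} = w^{2}$ ($d{\left(q,w \right)} = w^{2} + 0 = w^{2}$)
$U{\left(h \right)} = \frac{1}{4 + h}$ ($U{\left(h \right)} = \frac{1}{h + 4} = \frac{1}{4 + h}$)
$\frac{\left(12 - 47\right) + 483}{U{\left(d{\left(6,6 \right)} \right)} + s} = \frac{\left(12 - 47\right) + 483}{\frac{1}{4 + 6^{2}} - 470} = \frac{-35 + 483}{\frac{1}{4 + 36} - 470} = \frac{448}{\frac{1}{40} - 470} = \frac{448}{- \frac{18799}{40}} = 448 \left(- \frac{40}{18799}\right) = - \frac{17920}{18799}$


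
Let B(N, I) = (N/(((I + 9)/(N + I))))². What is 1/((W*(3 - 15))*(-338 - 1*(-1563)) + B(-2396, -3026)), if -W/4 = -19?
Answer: 9102289/158599913725744 ≈ 5.7392e-8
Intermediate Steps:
W = 76 (W = -4*(-19) = 76)
B(N, I) = N²*(I + N)²/(9 + I)² (B(N, I) = (N/(((9 + I)/(I + N))))² = (N*((I + N)/(9 + I)))² = (N*(I + N)/(9 + I))² = N²*(I + N)²/(9 + I)²)
1/((W*(3 - 15))*(-338 - 1*(-1563)) + B(-2396, -3026)) = 1/((76*(3 - 15))*(-338 - 1*(-1563)) + (-2396)²*(-3026 - 2396)²/(9 - 3026)²) = 1/((76*(-12))*(-338 + 1563) + 5740816*(-5422)²/(-3017)²) = 1/(-912*1225 + 5740816*(1/9102289)*29398084) = 1/(-1117200 + 168768990996544/9102289) = 1/(158599913725744/9102289) = 9102289/158599913725744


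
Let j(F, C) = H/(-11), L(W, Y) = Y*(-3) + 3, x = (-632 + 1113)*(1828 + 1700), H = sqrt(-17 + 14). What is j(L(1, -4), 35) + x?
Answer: 1696968 - I*sqrt(3)/11 ≈ 1.697e+6 - 0.15746*I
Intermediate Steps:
H = I*sqrt(3) (H = sqrt(-3) = I*sqrt(3) ≈ 1.732*I)
x = 1696968 (x = 481*3528 = 1696968)
L(W, Y) = 3 - 3*Y (L(W, Y) = -3*Y + 3 = 3 - 3*Y)
j(F, C) = -I*sqrt(3)/11 (j(F, C) = (I*sqrt(3))/(-11) = (I*sqrt(3))*(-1/11) = -I*sqrt(3)/11)
j(L(1, -4), 35) + x = -I*sqrt(3)/11 + 1696968 = 1696968 - I*sqrt(3)/11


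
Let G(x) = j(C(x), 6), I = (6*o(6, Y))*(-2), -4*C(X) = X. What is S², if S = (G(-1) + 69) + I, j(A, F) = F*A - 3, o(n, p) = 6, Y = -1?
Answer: 81/4 ≈ 20.250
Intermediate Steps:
C(X) = -X/4
I = -72 (I = (6*6)*(-2) = 36*(-2) = -72)
j(A, F) = -3 + A*F (j(A, F) = A*F - 3 = -3 + A*F)
G(x) = -3 - 3*x/2 (G(x) = -3 - x/4*6 = -3 - 3*x/2)
S = -9/2 (S = ((-3 - 3/2*(-1)) + 69) - 72 = ((-3 + 3/2) + 69) - 72 = (-3/2 + 69) - 72 = 135/2 - 72 = -9/2 ≈ -4.5000)
S² = (-9/2)² = 81/4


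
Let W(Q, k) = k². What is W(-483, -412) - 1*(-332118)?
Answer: 501862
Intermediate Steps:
W(-483, -412) - 1*(-332118) = (-412)² - 1*(-332118) = 169744 + 332118 = 501862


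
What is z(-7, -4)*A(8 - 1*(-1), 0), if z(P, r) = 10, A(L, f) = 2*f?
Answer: 0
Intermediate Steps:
z(-7, -4)*A(8 - 1*(-1), 0) = 10*(2*0) = 10*0 = 0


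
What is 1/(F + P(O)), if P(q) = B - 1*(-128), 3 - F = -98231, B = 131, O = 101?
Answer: 1/98493 ≈ 1.0153e-5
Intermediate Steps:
F = 98234 (F = 3 - 1*(-98231) = 3 + 98231 = 98234)
P(q) = 259 (P(q) = 131 - 1*(-128) = 131 + 128 = 259)
1/(F + P(O)) = 1/(98234 + 259) = 1/98493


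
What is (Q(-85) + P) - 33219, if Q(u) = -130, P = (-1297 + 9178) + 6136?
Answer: -19332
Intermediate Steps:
P = 14017 (P = 7881 + 6136 = 14017)
(Q(-85) + P) - 33219 = (-130 + 14017) - 33219 = 13887 - 33219 = -19332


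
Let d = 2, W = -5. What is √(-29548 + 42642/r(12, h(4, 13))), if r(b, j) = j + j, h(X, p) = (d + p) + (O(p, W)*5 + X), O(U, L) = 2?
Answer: I*√24231559/29 ≈ 169.74*I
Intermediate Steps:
h(X, p) = 12 + X + p (h(X, p) = (2 + p) + (2*5 + X) = (2 + p) + (10 + X) = 12 + X + p)
r(b, j) = 2*j
√(-29548 + 42642/r(12, h(4, 13))) = √(-29548 + 42642/((2*(12 + 4 + 13)))) = √(-29548 + 42642/((2*29))) = √(-29548 + 42642/58) = √(-29548 + 42642*(1/58)) = √(-29548 + 21321/29) = √(-835571/29) = I*√24231559/29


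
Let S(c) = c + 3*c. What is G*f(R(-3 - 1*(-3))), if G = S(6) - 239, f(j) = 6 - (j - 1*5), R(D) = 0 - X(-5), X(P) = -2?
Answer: -1935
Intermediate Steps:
S(c) = 4*c
R(D) = 2 (R(D) = 0 - 1*(-2) = 0 + 2 = 2)
f(j) = 11 - j (f(j) = 6 - (j - 5) = 6 - (-5 + j) = 6 + (5 - j) = 11 - j)
G = -215 (G = 4*6 - 239 = 24 - 239 = -215)
G*f(R(-3 - 1*(-3))) = -215*(11 - 1*2) = -215*(11 - 2) = -215*9 = -1935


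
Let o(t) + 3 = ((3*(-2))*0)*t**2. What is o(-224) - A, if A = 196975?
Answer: -196978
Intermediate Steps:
o(t) = -3 (o(t) = -3 + ((3*(-2))*0)*t**2 = -3 + (-6*0)*t**2 = -3 + 0*t**2 = -3 + 0 = -3)
o(-224) - A = -3 - 1*196975 = -3 - 196975 = -196978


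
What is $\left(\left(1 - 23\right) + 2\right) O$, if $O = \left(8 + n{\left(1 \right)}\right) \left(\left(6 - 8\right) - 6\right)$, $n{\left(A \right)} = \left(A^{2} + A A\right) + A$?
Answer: $1760$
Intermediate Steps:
$n{\left(A \right)} = A + 2 A^{2}$ ($n{\left(A \right)} = \left(A^{2} + A^{2}\right) + A = 2 A^{2} + A = A + 2 A^{2}$)
$O = -88$ ($O = \left(8 + 1 \left(1 + 2 \cdot 1\right)\right) \left(\left(6 - 8\right) - 6\right) = \left(8 + 1 \left(1 + 2\right)\right) \left(\left(6 - 8\right) - 6\right) = \left(8 + 1 \cdot 3\right) \left(-2 - 6\right) = \left(8 + 3\right) \left(-8\right) = 11 \left(-8\right) = -88$)
$\left(\left(1 - 23\right) + 2\right) O = \left(\left(1 - 23\right) + 2\right) \left(-88\right) = \left(-22 + 2\right) \left(-88\right) = \left(-20\right) \left(-88\right) = 1760$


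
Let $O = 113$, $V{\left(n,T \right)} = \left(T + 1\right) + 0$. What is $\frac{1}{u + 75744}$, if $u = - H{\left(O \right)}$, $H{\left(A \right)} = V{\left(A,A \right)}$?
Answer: $\frac{1}{75630} \approx 1.3222 \cdot 10^{-5}$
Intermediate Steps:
$V{\left(n,T \right)} = 1 + T$ ($V{\left(n,T \right)} = \left(1 + T\right) + 0 = 1 + T$)
$H{\left(A \right)} = 1 + A$
$u = -114$ ($u = - (1 + 113) = \left(-1\right) 114 = -114$)
$\frac{1}{u + 75744} = \frac{1}{-114 + 75744} = \frac{1}{75630}$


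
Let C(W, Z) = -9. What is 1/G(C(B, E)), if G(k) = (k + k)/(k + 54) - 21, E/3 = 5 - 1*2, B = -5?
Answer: -5/107 ≈ -0.046729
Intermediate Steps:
E = 9 (E = 3*(5 - 1*2) = 3*(5 - 2) = 3*3 = 9)
G(k) = -21 + 2*k/(54 + k) (G(k) = (2*k)/(54 + k) - 21 = 2*k/(54 + k) - 21 = -21 + 2*k/(54 + k))
1/G(C(B, E)) = 1/((-1134 - 19*(-9))/(54 - 9)) = 1/((-1134 + 171)/45) = 1/((1/45)*(-963)) = 1/(-107/5) = -5/107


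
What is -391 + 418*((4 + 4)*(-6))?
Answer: -20455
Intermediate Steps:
-391 + 418*((4 + 4)*(-6)) = -391 + 418*(8*(-6)) = -391 + 418*(-48) = -391 - 20064 = -20455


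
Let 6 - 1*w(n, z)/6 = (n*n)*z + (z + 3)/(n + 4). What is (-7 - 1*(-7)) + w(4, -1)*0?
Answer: 0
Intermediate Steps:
w(n, z) = 36 - 6*z*n**2 - 6*(3 + z)/(4 + n) (w(n, z) = 36 - 6*((n*n)*z + (z + 3)/(n + 4)) = 36 - 6*(n**2*z + (3 + z)/(4 + n)) = 36 - 6*(z*n**2 + (3 + z)/(4 + n)) = 36 + (-6*z*n**2 - 6*(3 + z)/(4 + n)) = 36 - 6*z*n**2 - 6*(3 + z)/(4 + n))
(-7 - 1*(-7)) + w(4, -1)*0 = (-7 - 1*(-7)) + (6*(21 - 1*(-1) + 6*4 - 1*(-1)*4**3 - 4*(-1)*4**2)/(4 + 4))*0 = (-7 + 7) + (6*(21 + 1 + 24 - 1*(-1)*64 - 4*(-1)*16)/8)*0 = 0 + (6*(1/8)*(21 + 1 + 24 + 64 + 64))*0 = 0 + (6*(1/8)*174)*0 = 0 + (261/2)*0 = 0 + 0 = 0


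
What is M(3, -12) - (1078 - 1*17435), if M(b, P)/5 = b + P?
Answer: 16312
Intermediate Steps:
M(b, P) = 5*P + 5*b (M(b, P) = 5*(b + P) = 5*(P + b) = 5*P + 5*b)
M(3, -12) - (1078 - 1*17435) = (5*(-12) + 5*3) - (1078 - 1*17435) = (-60 + 15) - (1078 - 17435) = -45 - 1*(-16357) = -45 + 16357 = 16312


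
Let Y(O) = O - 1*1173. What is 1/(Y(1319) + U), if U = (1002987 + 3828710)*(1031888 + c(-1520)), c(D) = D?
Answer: 1/4978425974642 ≈ 2.0087e-13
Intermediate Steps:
Y(O) = -1173 + O (Y(O) = O - 1173 = -1173 + O)
U = 4978425974496 (U = (1002987 + 3828710)*(1031888 - 1520) = 4831697*1030368 = 4978425974496)
1/(Y(1319) + U) = 1/((-1173 + 1319) + 4978425974496) = 1/(146 + 4978425974496) = 1/4978425974642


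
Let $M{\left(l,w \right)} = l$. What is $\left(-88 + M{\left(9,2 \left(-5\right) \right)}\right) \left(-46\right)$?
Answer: $3634$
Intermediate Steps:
$\left(-88 + M{\left(9,2 \left(-5\right) \right)}\right) \left(-46\right) = \left(-88 + 9\right) \left(-46\right) = \left(-79\right) \left(-46\right) = 3634$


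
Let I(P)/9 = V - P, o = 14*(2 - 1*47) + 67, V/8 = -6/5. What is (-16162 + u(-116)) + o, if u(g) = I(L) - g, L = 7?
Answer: -83792/5 ≈ -16758.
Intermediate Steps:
V = -48/5 (V = 8*(-6/5) = -48/5 ≈ -9.6000)
o = -563 (o = 14*(2 - 47) + 67 = 14*(-45) + 67 = -630 + 67 = -563)
I(P) = -432/5 - 9*P (I(P) = 9*(-48/5 - P) = -432/5 - 9*P)
u(g) = -747/5 - g (u(g) = (-432/5 - 9*7) - g = (-432/5 - 63) - g = -747/5 - g)
(-16162 + u(-116)) + o = (-16162 + (-747/5 - 1*(-116))) - 563 = (-16162 + (-747/5 + 116)) - 563 = (-16162 - 167/5) - 563 = -80977/5 - 563 = -83792/5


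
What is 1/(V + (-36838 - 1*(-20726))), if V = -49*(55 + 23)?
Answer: -1/19934 ≈ -5.0166e-5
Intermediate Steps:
V = -3822 (V = -49*78 = -3822)
1/(V + (-36838 - 1*(-20726))) = 1/(-3822 + (-36838 - 1*(-20726))) = 1/(-3822 + (-36838 + 20726)) = 1/(-3822 - 16112) = 1/(-19934) = -1/19934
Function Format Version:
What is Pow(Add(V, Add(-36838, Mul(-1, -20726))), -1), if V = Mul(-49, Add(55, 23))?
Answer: Rational(-1, 19934) ≈ -5.0166e-5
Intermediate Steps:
V = -3822 (V = Mul(-49, 78) = -3822)
Pow(Add(V, Add(-36838, Mul(-1, -20726))), -1) = Pow(Add(-3822, Add(-36838, Mul(-1, -20726))), -1) = Pow(Add(-3822, Add(-36838, 20726)), -1) = Pow(Add(-3822, -16112), -1) = Pow(-19934, -1) = Rational(-1, 19934)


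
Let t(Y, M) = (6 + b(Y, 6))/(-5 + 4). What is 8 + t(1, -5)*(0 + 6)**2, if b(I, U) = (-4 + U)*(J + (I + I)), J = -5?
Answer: 8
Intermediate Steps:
b(I, U) = (-5 + 2*I)*(-4 + U) (b(I, U) = (-4 + U)*(-5 + (I + I)) = (-4 + U)*(-5 + 2*I) = (-5 + 2*I)*(-4 + U))
t(Y, M) = 4 - 4*Y (t(Y, M) = (6 + (20 - 8*Y - 5*6 + 2*Y*6))/(-5 + 4) = (6 + (20 - 8*Y - 30 + 12*Y))/(-1) = (6 + (-10 + 4*Y))*(-1) = (-4 + 4*Y)*(-1) = 4 - 4*Y)
8 + t(1, -5)*(0 + 6)**2 = 8 + (4 - 4*1)*(0 + 6)**2 = 8 + (4 - 4)*6**2 = 8 + 0*36 = 8 + 0 = 8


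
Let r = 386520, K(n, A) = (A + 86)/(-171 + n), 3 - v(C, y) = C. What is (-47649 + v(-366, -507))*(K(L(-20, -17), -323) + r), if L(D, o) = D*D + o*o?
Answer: -4733132787720/259 ≈ -1.8275e+10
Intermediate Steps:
v(C, y) = 3 - C
L(D, o) = D² + o²
K(n, A) = (86 + A)/(-171 + n)
(-47649 + v(-366, -507))*(K(L(-20, -17), -323) + r) = (-47649 + (3 - 1*(-366)))*((86 - 323)/(-171 + ((-20)² + (-17)²)) + 386520) = (-47649 + (3 + 366))*(-237/(-171 + (400 + 289)) + 386520) = (-47649 + 369)*(-237/(-171 + 689) + 386520) = -47280*(-237/518 + 386520) = -47280*200217123/518 = -4733132787720/259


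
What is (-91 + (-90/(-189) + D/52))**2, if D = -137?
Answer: 10348789441/1192464 ≈ 8678.5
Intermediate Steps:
(-91 + (-90/(-189) + D/52))**2 = (-91 + (-90/(-189) - 137/52))**2 = (-91 + (-90*(-1/189) - 137*1/52))**2 = (-91 + (10/21 - 137/52))**2 = (-91 - 2357/1092)**2 = (-101729/1092)**2 = 10348789441/1192464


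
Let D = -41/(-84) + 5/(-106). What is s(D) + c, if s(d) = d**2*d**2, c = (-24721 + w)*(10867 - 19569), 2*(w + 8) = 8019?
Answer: 70830282275085817931185/392844450652416 ≈ 1.8030e+8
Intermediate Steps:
w = 8003/2 (w = -8 + (1/2)*8019 = -8 + 8019/2 = 8003/2 ≈ 4001.5)
D = 1963/4452 (D = -41*(-1/84) + 5*(-1/106) = 41/84 - 5/106 = 1963/4452 ≈ 0.44093)
c = 180301089 (c = (-24721 + 8003/2)*(10867 - 19569) = -41439/2*(-8702) = 180301089)
s(d) = d**4
s(D) + c = (1963/4452)**4 + 180301089 = 14848452650161/392844450652416 + 180301089 = 70830282275085817931185/392844450652416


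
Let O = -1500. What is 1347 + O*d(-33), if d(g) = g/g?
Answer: -153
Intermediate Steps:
d(g) = 1
1347 + O*d(-33) = 1347 - 1500*1 = 1347 - 1500 = -153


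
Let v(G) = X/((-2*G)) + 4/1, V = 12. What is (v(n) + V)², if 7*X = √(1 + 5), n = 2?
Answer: (448 - √6)²/784 ≈ 253.21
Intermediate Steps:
X = √6/7 (X = √(1 + 5)/7 = √6/7 ≈ 0.34993)
v(G) = 4 - √6/(14*G) (v(G) = (√6/7)/((-2*G)) + 4/1 = (√6/7)*(-1/(2*G)) + 4*1 = -√6/(14*G) + 4 = 4 - √6/(14*G))
(v(n) + V)² = ((4 - 1/14*√6/2) + 12)² = ((4 - 1/14*√6*½) + 12)² = ((4 - √6/28) + 12)² = (16 - √6/28)²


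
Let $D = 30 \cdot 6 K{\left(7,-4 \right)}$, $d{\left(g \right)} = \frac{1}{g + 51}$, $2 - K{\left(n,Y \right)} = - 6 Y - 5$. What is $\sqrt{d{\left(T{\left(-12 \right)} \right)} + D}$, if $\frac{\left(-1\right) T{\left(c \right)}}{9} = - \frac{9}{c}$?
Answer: $\frac{4 i \sqrt{5991627}}{177} \approx 55.317 i$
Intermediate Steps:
$K{\left(n,Y \right)} = 7 + 6 Y$ ($K{\left(n,Y \right)} = 2 - \left(- 6 Y - 5\right) = 2 - \left(-5 - 6 Y\right) = 2 + \left(5 + 6 Y\right) = 7 + 6 Y$)
$T{\left(c \right)} = \frac{81}{c}$ ($T{\left(c \right)} = - 9 \left(- \frac{9}{c}\right) = \frac{81}{c}$)
$d{\left(g \right)} = \frac{1}{51 + g}$
$D = -3060$ ($D = 30 \cdot 6 \left(7 + 6 \left(-4\right)\right) = 180 \left(7 - 24\right) = 180 \left(-17\right) = -3060$)
$\sqrt{d{\left(T{\left(-12 \right)} \right)} + D} = \sqrt{\frac{1}{51 + \frac{81}{-12}} - 3060} = \sqrt{\frac{1}{51 + 81 \left(- \frac{1}{12}\right)} - 3060} = \sqrt{\frac{1}{51 - \frac{27}{4}} - 3060} = \sqrt{\frac{1}{\frac{177}{4}} - 3060} = \sqrt{\frac{4}{177} - 3060} = \sqrt{- \frac{541616}{177}} = \frac{4 i \sqrt{5991627}}{177}$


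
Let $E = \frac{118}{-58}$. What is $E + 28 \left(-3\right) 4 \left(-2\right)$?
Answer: $\frac{19429}{29} \approx 669.97$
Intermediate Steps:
$E = - \frac{59}{29}$ ($E = 118 \left(- \frac{1}{58}\right) = - \frac{59}{29} \approx -2.0345$)
$E + 28 \left(-3\right) 4 \left(-2\right) = - \frac{59}{29} + 28 \left(-3\right) 4 \left(-2\right) = - \frac{59}{29} + 28 \left(\left(-12\right) \left(-2\right)\right) = - \frac{59}{29} + 28 \cdot 24 = - \frac{59}{29} + 672 = \frac{19429}{29}$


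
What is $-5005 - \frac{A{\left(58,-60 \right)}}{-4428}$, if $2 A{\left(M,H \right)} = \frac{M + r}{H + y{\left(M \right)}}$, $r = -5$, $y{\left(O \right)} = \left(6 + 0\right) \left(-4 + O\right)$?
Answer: $- \frac{11701609867}{2337984} \approx -5005.0$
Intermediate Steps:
$y{\left(O \right)} = -24 + 6 O$ ($y{\left(O \right)} = 6 \left(-4 + O\right) = -24 + 6 O$)
$A{\left(M,H \right)} = \frac{-5 + M}{2 \left(-24 + H + 6 M\right)}$ ($A{\left(M,H \right)} = \frac{\left(M - 5\right) \frac{1}{H + \left(-24 + 6 M\right)}}{2} = \frac{\left(-5 + M\right) \frac{1}{-24 + H + 6 M}}{2} = \frac{\frac{1}{-24 + H + 6 M} \left(-5 + M\right)}{2} = \frac{-5 + M}{2 \left(-24 + H + 6 M\right)}$)
$-5005 - \frac{A{\left(58,-60 \right)}}{-4428} = -5005 - \frac{\frac{1}{2} \frac{1}{-24 - 60 + 6 \cdot 58} \left(-5 + 58\right)}{-4428} = -5005 - \frac{1}{2} \frac{1}{-24 - 60 + 348} \cdot 53 \left(- \frac{1}{4428}\right) = -5005 - \frac{1}{2} \cdot \frac{1}{264} \cdot 53 \left(- \frac{1}{4428}\right) = -5005 - \frac{53}{528} \left(- \frac{1}{4428}\right) = -5005 - - \frac{53}{2337984} = -5005 + \frac{53}{2337984} = - \frac{11701609867}{2337984}$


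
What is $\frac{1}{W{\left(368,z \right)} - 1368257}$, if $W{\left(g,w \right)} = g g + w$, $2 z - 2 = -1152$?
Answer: $- \frac{1}{1233408} \approx -8.1076 \cdot 10^{-7}$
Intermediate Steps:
$z = -575$ ($z = 1 + \frac{1}{2} \left(-1152\right) = 1 - 576 = -575$)
$W{\left(g,w \right)} = w + g^{2}$ ($W{\left(g,w \right)} = g^{2} + w = w + g^{2}$)
$\frac{1}{W{\left(368,z \right)} - 1368257} = \frac{1}{\left(-575 + 368^{2}\right) - 1368257} = \frac{1}{\left(-575 + 135424\right) - 1368257} = \frac{1}{134849 - 1368257} = \frac{1}{-1233408} = - \frac{1}{1233408}$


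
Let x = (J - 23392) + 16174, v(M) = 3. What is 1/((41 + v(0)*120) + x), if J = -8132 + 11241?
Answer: -1/3708 ≈ -0.00026969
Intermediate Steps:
J = 3109
x = -4109 (x = (3109 - 23392) + 16174 = -20283 + 16174 = -4109)
1/((41 + v(0)*120) + x) = 1/((41 + 3*120) - 4109) = 1/((41 + 360) - 4109) = 1/(401 - 4109) = 1/(-3708) = -1/3708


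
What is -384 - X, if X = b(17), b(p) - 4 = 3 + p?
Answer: -408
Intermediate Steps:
b(p) = 7 + p (b(p) = 4 + (3 + p) = 7 + p)
X = 24 (X = 7 + 17 = 24)
-384 - X = -384 - 1*24 = -384 - 24 = -408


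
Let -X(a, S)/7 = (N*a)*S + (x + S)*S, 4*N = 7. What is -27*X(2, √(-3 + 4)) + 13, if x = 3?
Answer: 2861/2 ≈ 1430.5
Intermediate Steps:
N = 7/4 (N = (¼)*7 = 7/4 ≈ 1.7500)
X(a, S) = -7*S*(3 + S) - 49*S*a/4 (X(a, S) = -7*((7*a/4)*S + (3 + S)*S) = -7*(7*S*a/4 + S*(3 + S)) = -7*(S*(3 + S) + 7*S*a/4) = -7*S*(3 + S) - 49*S*a/4)
-27*X(2, √(-3 + 4)) + 13 = -(-189)*√(-3 + 4)*(12 + 4*√(-3 + 4) + 7*2)/4 + 13 = -(-189)*√1*(12 + 4*√1 + 14)/4 + 13 = -(-189)*(12 + 4*1 + 14)/4 + 13 = -(-189)*(12 + 4 + 14)/4 + 13 = -(-189)*30/4 + 13 = -27*(-105/2) + 13 = 2835/2 + 13 = 2861/2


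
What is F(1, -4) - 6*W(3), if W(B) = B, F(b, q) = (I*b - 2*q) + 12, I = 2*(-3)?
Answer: -4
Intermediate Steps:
I = -6
F(b, q) = 12 - 6*b - 2*q (F(b, q) = (-6*b - 2*q) + 12 = 12 - 6*b - 2*q)
F(1, -4) - 6*W(3) = (12 - 6*1 - 2*(-4)) - 6*3 = (12 - 6 + 8) - 18 = 14 - 18 = -4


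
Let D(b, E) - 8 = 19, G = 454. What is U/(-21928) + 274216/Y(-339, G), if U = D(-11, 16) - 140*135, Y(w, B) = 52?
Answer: 1503497461/285064 ≈ 5274.2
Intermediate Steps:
D(b, E) = 27 (D(b, E) = 8 + 19 = 27)
U = -18873 (U = 27 - 140*135 = 27 - 18900 = -18873)
U/(-21928) + 274216/Y(-339, G) = -18873/(-21928) + 274216/52 = -18873*(-1/21928) + 274216*(1/52) = 18873/21928 + 68554/13 = 1503497461/285064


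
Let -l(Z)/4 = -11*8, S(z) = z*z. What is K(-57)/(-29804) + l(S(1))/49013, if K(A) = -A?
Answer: 7697267/1460783452 ≈ 0.0052693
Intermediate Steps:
S(z) = z²
l(Z) = 352 (l(Z) = -(-44)*8 = -4*(-88) = 352)
K(-57)/(-29804) + l(S(1))/49013 = -1*(-57)/(-29804) + 352/49013 = 57*(-1/29804) + 352*(1/49013) = -57/29804 + 352/49013 = 7697267/1460783452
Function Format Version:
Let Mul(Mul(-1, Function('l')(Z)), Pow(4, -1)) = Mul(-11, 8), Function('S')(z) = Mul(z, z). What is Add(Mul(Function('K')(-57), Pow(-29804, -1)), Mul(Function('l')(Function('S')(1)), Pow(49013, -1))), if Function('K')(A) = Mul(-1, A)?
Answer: Rational(7697267, 1460783452) ≈ 0.0052693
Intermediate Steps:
Function('S')(z) = Pow(z, 2)
Function('l')(Z) = 352 (Function('l')(Z) = Mul(-4, Mul(-11, 8)) = Mul(-4, -88) = 352)
Add(Mul(Function('K')(-57), Pow(-29804, -1)), Mul(Function('l')(Function('S')(1)), Pow(49013, -1))) = Add(Mul(Mul(-1, -57), Pow(-29804, -1)), Mul(352, Pow(49013, -1))) = Add(Mul(57, Rational(-1, 29804)), Mul(352, Rational(1, 49013))) = Add(Rational(-57, 29804), Rational(352, 49013)) = Rational(7697267, 1460783452)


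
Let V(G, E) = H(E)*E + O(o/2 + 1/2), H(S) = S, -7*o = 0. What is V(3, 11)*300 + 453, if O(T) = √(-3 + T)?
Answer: 36753 + 150*I*√10 ≈ 36753.0 + 474.34*I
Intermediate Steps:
o = 0 (o = -⅐*0 = 0)
V(G, E) = E² + I*√10/2 (V(G, E) = E*E + √(-3 + (0/2 + 1/2)) = E² + √(-3 + (0*(½) + 1*(½))) = E² + √(-3 + (0 + ½)) = E² + √(-3 + ½) = E² + √(-5/2) = E² + I*√10/2)
V(3, 11)*300 + 453 = (11² + I*√10/2)*300 + 453 = (121 + I*√10/2)*300 + 453 = (36300 + 150*I*√10) + 453 = 36753 + 150*I*√10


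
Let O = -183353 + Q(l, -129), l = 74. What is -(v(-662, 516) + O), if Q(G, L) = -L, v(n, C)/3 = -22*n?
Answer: 139532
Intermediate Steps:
v(n, C) = -66*n (v(n, C) = 3*(-22*n) = -66*n)
O = -183224 (O = -183353 - 1*(-129) = -183353 + 129 = -183224)
-(v(-662, 516) + O) = -(-66*(-662) - 183224) = -(43692 - 183224) = -1*(-139532) = 139532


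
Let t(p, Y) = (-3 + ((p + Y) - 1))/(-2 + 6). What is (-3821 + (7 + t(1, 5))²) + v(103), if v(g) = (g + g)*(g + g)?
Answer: 154685/4 ≈ 38671.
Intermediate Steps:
t(p, Y) = -1 + Y/4 + p/4 (t(p, Y) = (-3 + ((Y + p) - 1))/4 = (-3 + (-1 + Y + p))*(¼) = (-4 + Y + p)*(¼) = -1 + Y/4 + p/4)
v(g) = 4*g² (v(g) = (2*g)*(2*g) = 4*g²)
(-3821 + (7 + t(1, 5))²) + v(103) = (-3821 + (7 + (-1 + (¼)*5 + (¼)*1))²) + 4*103² = (-3821 + (7 + (-1 + 5/4 + ¼))²) + 4*10609 = (-3821 + (7 + ½)²) + 42436 = (-3821 + (15/2)²) + 42436 = (-3821 + 225/4) + 42436 = -15059/4 + 42436 = 154685/4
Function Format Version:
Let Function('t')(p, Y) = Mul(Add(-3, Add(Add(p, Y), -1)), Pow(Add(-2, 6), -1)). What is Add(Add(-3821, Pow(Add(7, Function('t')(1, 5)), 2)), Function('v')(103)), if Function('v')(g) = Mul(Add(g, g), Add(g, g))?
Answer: Rational(154685, 4) ≈ 38671.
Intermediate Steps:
Function('t')(p, Y) = Add(-1, Mul(Rational(1, 4), Y), Mul(Rational(1, 4), p)) (Function('t')(p, Y) = Mul(Add(-3, Add(Add(Y, p), -1)), Pow(4, -1)) = Mul(Add(-3, Add(-1, Y, p)), Rational(1, 4)) = Mul(Add(-4, Y, p), Rational(1, 4)) = Add(-1, Mul(Rational(1, 4), Y), Mul(Rational(1, 4), p)))
Function('v')(g) = Mul(4, Pow(g, 2)) (Function('v')(g) = Mul(Mul(2, g), Mul(2, g)) = Mul(4, Pow(g, 2)))
Add(Add(-3821, Pow(Add(7, Function('t')(1, 5)), 2)), Function('v')(103)) = Add(Add(-3821, Pow(Add(7, Add(-1, Mul(Rational(1, 4), 5), Mul(Rational(1, 4), 1))), 2)), Mul(4, Pow(103, 2))) = Add(Add(-3821, Pow(Add(7, Add(-1, Rational(5, 4), Rational(1, 4))), 2)), Mul(4, 10609)) = Add(Add(-3821, Pow(Add(7, Rational(1, 2)), 2)), 42436) = Add(Add(-3821, Pow(Rational(15, 2), 2)), 42436) = Add(Add(-3821, Rational(225, 4)), 42436) = Add(Rational(-15059, 4), 42436) = Rational(154685, 4)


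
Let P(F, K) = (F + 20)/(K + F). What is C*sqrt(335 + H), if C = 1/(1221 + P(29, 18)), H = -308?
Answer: 141*sqrt(3)/57436 ≈ 0.0042520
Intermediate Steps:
P(F, K) = (20 + F)/(F + K)
C = 47/57436 (C = 1/(1221 + (20 + 29)/(29 + 18)) = 1/(1221 + 49/47) = 1/(57436/47) = 47/57436 ≈ 0.00081830)
C*sqrt(335 + H) = 47*sqrt(335 - 308)/57436 = 47*sqrt(27)/57436 = 47*(3*sqrt(3))/57436 = 141*sqrt(3)/57436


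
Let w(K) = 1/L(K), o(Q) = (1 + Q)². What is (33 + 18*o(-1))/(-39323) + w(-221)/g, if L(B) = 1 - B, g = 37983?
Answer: -278224135/331580422998 ≈ -0.00083909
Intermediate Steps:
w(K) = 1/(1 - K)
(33 + 18*o(-1))/(-39323) + w(-221)/g = (33 + 18*(1 - 1)²)/(-39323) - 1/(-1 - 221)/37983 = (33 + 18*0²)*(-1/39323) - 1/(-222)*(1/37983) = (33 + 18*0)*(-1/39323) - 1*(-1/222)*(1/37983) = (33 + 0)*(-1/39323) + (1/222)*(1/37983) = 33*(-1/39323) + 1/8432226 = -33/39323 + 1/8432226 = -278224135/331580422998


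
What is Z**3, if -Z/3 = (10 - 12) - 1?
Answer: 729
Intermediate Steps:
Z = 9 (Z = -3*((10 - 12) - 1) = -3*(-2 - 1) = -3*(-3) = 9)
Z**3 = 9**3 = 729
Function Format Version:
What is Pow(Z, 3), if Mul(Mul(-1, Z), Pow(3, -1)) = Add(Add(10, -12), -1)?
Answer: 729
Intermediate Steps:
Z = 9 (Z = Mul(-3, Add(Add(10, -12), -1)) = Mul(-3, Add(-2, -1)) = Mul(-3, -3) = 9)
Pow(Z, 3) = Pow(9, 3) = 729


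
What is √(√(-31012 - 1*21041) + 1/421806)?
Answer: √(3486 + 1470415716*I*√52053)/38346 ≈ 10.681 + 10.681*I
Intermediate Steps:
√(√(-31012 - 1*21041) + 1/421806) = √(√(-31012 - 21041) + 1/421806) = √(√(-52053) + 1/421806) = √(I*√52053 + 1/421806) = √(1/421806 + I*√52053)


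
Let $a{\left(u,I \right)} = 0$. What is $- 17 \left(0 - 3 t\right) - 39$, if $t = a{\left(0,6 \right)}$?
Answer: $-39$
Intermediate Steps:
$t = 0$
$- 17 \left(0 - 3 t\right) - 39 = - 17 \left(0 - 0\right) - 39 = - 17 \left(0 + 0\right) - 39 = \left(-17\right) 0 - 39 = 0 - 39 = -39$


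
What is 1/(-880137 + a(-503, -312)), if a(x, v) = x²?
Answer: -1/627128 ≈ -1.5946e-6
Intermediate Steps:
1/(-880137 + a(-503, -312)) = 1/(-880137 + (-503)²) = 1/(-880137 + 253009) = 1/(-627128) = -1/627128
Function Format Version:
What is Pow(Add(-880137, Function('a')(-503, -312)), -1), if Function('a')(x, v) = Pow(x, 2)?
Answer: Rational(-1, 627128) ≈ -1.5946e-6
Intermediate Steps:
Pow(Add(-880137, Function('a')(-503, -312)), -1) = Pow(Add(-880137, Pow(-503, 2)), -1) = Pow(Add(-880137, 253009), -1) = Pow(-627128, -1) = Rational(-1, 627128)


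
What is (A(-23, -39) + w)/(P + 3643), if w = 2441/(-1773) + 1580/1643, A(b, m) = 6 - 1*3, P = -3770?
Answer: -7529894/369955953 ≈ -0.020353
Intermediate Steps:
A(b, m) = 3 (A(b, m) = 6 - 3 = 3)
w = -1209223/2913039 (w = 2441*(-1/1773) + 1580*(1/1643) = -2441/1773 + 1580/1643 = -1209223/2913039 ≈ -0.41511)
(A(-23, -39) + w)/(P + 3643) = (3 - 1209223/2913039)/(-3770 + 3643) = (7529894/2913039)/(-127) = (7529894/2913039)*(-1/127) = -7529894/369955953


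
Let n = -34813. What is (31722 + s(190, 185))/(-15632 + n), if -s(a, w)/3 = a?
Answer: -176/285 ≈ -0.61754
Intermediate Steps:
s(a, w) = -3*a
(31722 + s(190, 185))/(-15632 + n) = (31722 - 3*190)/(-15632 - 34813) = (31722 - 570)/(-50445) = 31152*(-1/50445) = -176/285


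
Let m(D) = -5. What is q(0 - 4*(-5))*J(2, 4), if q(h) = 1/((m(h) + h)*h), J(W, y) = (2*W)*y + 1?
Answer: 17/300 ≈ 0.056667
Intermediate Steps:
J(W, y) = 1 + 2*W*y (J(W, y) = 2*W*y + 1 = 1 + 2*W*y)
q(h) = 1/(h*(-5 + h)) (q(h) = 1/((-5 + h)*h) = 1/(h*(-5 + h)))
q(0 - 4*(-5))*J(2, 4) = (1/((0 - 4*(-5))*(-5 + (0 - 4*(-5)))))*(1 + 2*2*4) = (1/((0 + 20)*(-5 + (0 + 20))))*(1 + 16) = (1/(20*(-5 + 20)))*17 = ((1/20)/15)*17 = ((1/20)*(1/15))*17 = (1/300)*17 = 17/300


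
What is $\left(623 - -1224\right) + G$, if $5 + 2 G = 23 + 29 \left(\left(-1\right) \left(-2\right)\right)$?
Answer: $1885$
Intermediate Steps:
$G = 38$ ($G = - \frac{5}{2} + \frac{23 + 29 \left(\left(-1\right) \left(-2\right)\right)}{2} = - \frac{5}{2} + \frac{23 + 29 \cdot 2}{2} = - \frac{5}{2} + \frac{23 + 58}{2} = - \frac{5}{2} + \frac{1}{2} \cdot 81 = - \frac{5}{2} + \frac{81}{2} = 38$)
$\left(623 - -1224\right) + G = \left(623 - -1224\right) + 38 = \left(623 + 1224\right) + 38 = 1847 + 38 = 1885$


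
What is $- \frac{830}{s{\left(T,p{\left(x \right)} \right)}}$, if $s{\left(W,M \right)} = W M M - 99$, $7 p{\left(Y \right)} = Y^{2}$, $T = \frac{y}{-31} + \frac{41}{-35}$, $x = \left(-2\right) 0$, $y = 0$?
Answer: $\frac{830}{99} \approx 8.3838$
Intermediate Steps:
$x = 0$
$T = - \frac{41}{35}$ ($T = \frac{0}{-31} + \frac{41}{-35} = 0 \left(- \frac{1}{31}\right) + 41 \left(- \frac{1}{35}\right) = 0 - \frac{41}{35} = - \frac{41}{35} \approx -1.1714$)
$p{\left(Y \right)} = \frac{Y^{2}}{7}$
$s{\left(W,M \right)} = -99 + W M^{2}$ ($s{\left(W,M \right)} = M W M - 99 = W M^{2} - 99 = -99 + W M^{2}$)
$- \frac{830}{s{\left(T,p{\left(x \right)} \right)}} = - \frac{830}{-99 - \frac{41 \left(\frac{0^{2}}{7}\right)^{2}}{35}} = - \frac{830}{-99 - \frac{41 \left(\frac{1}{7} \cdot 0\right)^{2}}{35}} = - \frac{830}{-99 - \frac{41 \cdot 0^{2}}{35}} = - \frac{830}{-99 - 0} = - \frac{830}{-99 + 0} = - \frac{830}{-99} = \left(-830\right) \left(- \frac{1}{99}\right) = \frac{830}{99}$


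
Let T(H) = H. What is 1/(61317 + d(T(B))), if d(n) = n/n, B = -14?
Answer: 1/61318 ≈ 1.6308e-5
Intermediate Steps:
d(n) = 1
1/(61317 + d(T(B))) = 1/(61317 + 1) = 1/61318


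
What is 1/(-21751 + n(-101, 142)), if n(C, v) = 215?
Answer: -1/21536 ≈ -4.6434e-5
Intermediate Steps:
1/(-21751 + n(-101, 142)) = 1/(-21751 + 215) = 1/(-21536) = -1/21536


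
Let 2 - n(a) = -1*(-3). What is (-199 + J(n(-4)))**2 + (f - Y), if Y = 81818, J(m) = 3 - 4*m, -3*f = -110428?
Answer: -24434/3 ≈ -8144.7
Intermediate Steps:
f = 110428/3 (f = -1/3*(-110428) = 110428/3 ≈ 36809.)
n(a) = -1 (n(a) = 2 - (-1)*(-3) = 2 - 1*3 = 2 - 3 = -1)
(-199 + J(n(-4)))**2 + (f - Y) = (-199 + (3 - 4*(-1)))**2 + (110428/3 - 1*81818) = (-199 + (3 + 4))**2 + (110428/3 - 81818) = (-199 + 7)**2 - 135026/3 = (-192)**2 - 135026/3 = 36864 - 135026/3 = -24434/3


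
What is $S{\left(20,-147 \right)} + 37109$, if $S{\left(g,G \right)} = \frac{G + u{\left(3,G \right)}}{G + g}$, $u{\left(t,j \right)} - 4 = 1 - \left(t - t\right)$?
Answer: $\frac{4712985}{127} \approx 37110.0$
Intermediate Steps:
$u{\left(t,j \right)} = 5$ ($u{\left(t,j \right)} = 4 + \left(1 - \left(t - t\right)\right) = 4 + \left(1 - 0\right) = 4 + \left(1 + 0\right) = 4 + 1 = 5$)
$S{\left(g,G \right)} = \frac{5 + G}{G + g}$ ($S{\left(g,G \right)} = \frac{G + 5}{G + g} = \frac{5 + G}{G + g}$)
$S{\left(20,-147 \right)} + 37109 = \frac{5 - 147}{-147 + 20} + 37109 = \frac{1}{-127} \left(-142\right) + 37109 = \left(- \frac{1}{127}\right) \left(-142\right) + 37109 = \frac{142}{127} + 37109 = \frac{4712985}{127}$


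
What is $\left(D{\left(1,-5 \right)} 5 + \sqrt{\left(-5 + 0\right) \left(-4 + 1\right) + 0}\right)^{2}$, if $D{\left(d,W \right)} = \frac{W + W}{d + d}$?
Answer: $\left(-25 + \sqrt{15}\right)^{2} \approx 446.35$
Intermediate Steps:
$D{\left(d,W \right)} = \frac{W}{d}$ ($D{\left(d,W \right)} = \frac{2 W}{2 d} = 2 W \frac{1}{2 d} = \frac{W}{d}$)
$\left(D{\left(1,-5 \right)} 5 + \sqrt{\left(-5 + 0\right) \left(-4 + 1\right) + 0}\right)^{2} = \left(- \frac{5}{1} \cdot 5 + \sqrt{\left(-5 + 0\right) \left(-4 + 1\right) + 0}\right)^{2} = \left(\left(-5\right) 1 \cdot 5 + \sqrt{\left(-5\right) \left(-3\right) + 0}\right)^{2} = \left(\left(-5\right) 5 + \sqrt{15 + 0}\right)^{2} = \left(-25 + \sqrt{15}\right)^{2}$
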